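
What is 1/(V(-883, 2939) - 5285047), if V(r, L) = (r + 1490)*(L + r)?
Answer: -1/4037055 ≈ -2.4771e-7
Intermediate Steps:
V(r, L) = (1490 + r)*(L + r)
1/(V(-883, 2939) - 5285047) = 1/(((-883)² + 1490*2939 + 1490*(-883) + 2939*(-883)) - 5285047) = 1/((779689 + 4379110 - 1315670 - 2595137) - 5285047) = 1/(1247992 - 5285047) = 1/(-4037055) = -1/4037055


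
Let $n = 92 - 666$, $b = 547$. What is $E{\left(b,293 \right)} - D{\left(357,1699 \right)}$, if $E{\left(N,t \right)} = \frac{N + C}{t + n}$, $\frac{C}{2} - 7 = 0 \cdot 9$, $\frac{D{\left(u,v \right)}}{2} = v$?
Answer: $- \frac{955399}{281} \approx -3400.0$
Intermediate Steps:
$D{\left(u,v \right)} = 2 v$
$C = 14$ ($C = 14 + 2 \cdot 0 \cdot 9 = 14 + 2 \cdot 0 = 14 + 0 = 14$)
$n = -574$
$E{\left(N,t \right)} = \frac{14 + N}{-574 + t}$ ($E{\left(N,t \right)} = \frac{N + 14}{t - 574} = \frac{14 + N}{-574 + t}$)
$E{\left(b,293 \right)} - D{\left(357,1699 \right)} = \frac{14 + 547}{-574 + 293} - 2 \cdot 1699 = \frac{1}{-281} \cdot 561 - 3398 = \left(- \frac{1}{281}\right) 561 - 3398 = - \frac{561}{281} - 3398 = - \frac{955399}{281}$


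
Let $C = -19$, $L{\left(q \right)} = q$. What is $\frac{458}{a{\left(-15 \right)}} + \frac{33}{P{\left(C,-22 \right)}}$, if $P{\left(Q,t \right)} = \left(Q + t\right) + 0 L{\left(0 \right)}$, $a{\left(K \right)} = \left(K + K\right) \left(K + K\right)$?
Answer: $- \frac{5461}{18450} \approx -0.29599$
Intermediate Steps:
$a{\left(K \right)} = 4 K^{2}$ ($a{\left(K \right)} = 2 K 2 K = 4 K^{2}$)
$P{\left(Q,t \right)} = Q + t$ ($P{\left(Q,t \right)} = \left(Q + t\right) + 0 \cdot 0 = \left(Q + t\right) + 0 = Q + t$)
$\frac{458}{a{\left(-15 \right)}} + \frac{33}{P{\left(C,-22 \right)}} = \frac{458}{4 \left(-15\right)^{2}} + \frac{33}{-19 - 22} = \frac{458}{4 \cdot 225} + \frac{33}{-41} = \frac{458}{900} + 33 \left(- \frac{1}{41}\right) = 458 \cdot \frac{1}{900} - \frac{33}{41} = \frac{229}{450} - \frac{33}{41} = - \frac{5461}{18450}$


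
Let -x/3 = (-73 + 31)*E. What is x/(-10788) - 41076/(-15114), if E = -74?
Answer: 8111817/2264581 ≈ 3.5820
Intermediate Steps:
x = -9324 (x = -3*(-73 + 31)*(-74) = -(-126)*(-74) = -3*3108 = -9324)
x/(-10788) - 41076/(-15114) = -9324/(-10788) - 41076/(-15114) = -9324*(-1/10788) - 41076*(-1/15114) = 777/899 + 6846/2519 = 8111817/2264581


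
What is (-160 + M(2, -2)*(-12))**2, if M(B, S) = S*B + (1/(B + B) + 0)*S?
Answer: 11236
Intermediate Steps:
M(B, S) = B*S + S/(2*B) (M(B, S) = B*S + (1/(2*B) + 0)*S = B*S + (1/(2*B))*S = B*S + S/(2*B))
(-160 + M(2, -2)*(-12))**2 = (-160 + (2*(-2) + (1/2)*(-2)/2)*(-12))**2 = (-160 + (-4 + (1/2)*(-2)*(1/2))*(-12))**2 = (-160 + (-4 - 1/2)*(-12))**2 = (-160 - 9/2*(-12))**2 = (-160 + 54)**2 = (-106)**2 = 11236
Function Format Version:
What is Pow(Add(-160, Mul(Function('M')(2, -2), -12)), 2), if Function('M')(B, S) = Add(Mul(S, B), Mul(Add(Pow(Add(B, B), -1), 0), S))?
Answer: 11236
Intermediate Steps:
Function('M')(B, S) = Add(Mul(B, S), Mul(Rational(1, 2), S, Pow(B, -1))) (Function('M')(B, S) = Add(Mul(B, S), Mul(Add(Pow(Mul(2, B), -1), 0), S)) = Add(Mul(B, S), Mul(Add(Mul(Rational(1, 2), Pow(B, -1)), 0), S)) = Add(Mul(B, S), Mul(Mul(Rational(1, 2), Pow(B, -1)), S)) = Add(Mul(B, S), Mul(Rational(1, 2), S, Pow(B, -1))))
Pow(Add(-160, Mul(Function('M')(2, -2), -12)), 2) = Pow(Add(-160, Mul(Add(Mul(2, -2), Mul(Rational(1, 2), -2, Pow(2, -1))), -12)), 2) = Pow(Add(-160, Mul(Add(-4, Mul(Rational(1, 2), -2, Rational(1, 2))), -12)), 2) = Pow(Add(-160, Mul(Add(-4, Rational(-1, 2)), -12)), 2) = Pow(Add(-160, Mul(Rational(-9, 2), -12)), 2) = Pow(Add(-160, 54), 2) = Pow(-106, 2) = 11236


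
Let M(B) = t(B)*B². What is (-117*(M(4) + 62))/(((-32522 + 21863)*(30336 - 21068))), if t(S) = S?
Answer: 351/2352086 ≈ 0.00014923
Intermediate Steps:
M(B) = B³ (M(B) = B*B² = B³)
(-117*(M(4) + 62))/(((-32522 + 21863)*(30336 - 21068))) = (-117*(4³ + 62))/(((-32522 + 21863)*(30336 - 21068))) = (-117*(64 + 62))/((-10659*9268)) = -117*126/(-98787612) = -14742*(-1/98787612) = 351/2352086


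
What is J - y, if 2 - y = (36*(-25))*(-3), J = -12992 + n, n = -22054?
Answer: -32348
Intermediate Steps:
J = -35046 (J = -12992 - 22054 = -35046)
y = -2698 (y = 2 - 36*(-25)*(-3) = 2 - (-900)*(-3) = 2 - 1*2700 = 2 - 2700 = -2698)
J - y = -35046 - 1*(-2698) = -35046 + 2698 = -32348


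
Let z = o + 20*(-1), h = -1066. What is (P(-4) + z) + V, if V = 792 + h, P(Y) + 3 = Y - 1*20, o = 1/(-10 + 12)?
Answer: -641/2 ≈ -320.50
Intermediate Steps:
o = 1/2 ≈ 0.50000
P(Y) = -23 + Y (P(Y) = -3 + (Y - 1*20) = -3 + (Y - 20) = -3 + (-20 + Y) = -23 + Y)
V = -274 (V = 792 - 1066 = -274)
z = -39/2 (z = 1/2 + 20*(-1) = 1/2 - 20 = -39/2 ≈ -19.500)
(P(-4) + z) + V = ((-23 - 4) - 39/2) - 274 = (-27 - 39/2) - 274 = -93/2 - 274 = -641/2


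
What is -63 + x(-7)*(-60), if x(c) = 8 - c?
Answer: -963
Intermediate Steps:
-63 + x(-7)*(-60) = -63 + (8 - 1*(-7))*(-60) = -63 + (8 + 7)*(-60) = -63 + 15*(-60) = -63 - 900 = -963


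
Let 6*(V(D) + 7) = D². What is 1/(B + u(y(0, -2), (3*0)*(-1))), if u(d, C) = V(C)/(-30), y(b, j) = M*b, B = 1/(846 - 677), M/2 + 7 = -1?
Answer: 5070/1213 ≈ 4.1797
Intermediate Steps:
M = -16 (M = -14 + 2*(-1) = -14 - 2 = -16)
B = 1/169 ≈ 0.0059172
y(b, j) = -16*b
V(D) = -7 + D²/6
u(d, C) = 7/30 - C²/180 (u(d, C) = (-7 + C²/6)/(-30) = (-7 + C²/6)*(-1/30) = 7/30 - C²/180)
1/(B + u(y(0, -2), (3*0)*(-1))) = 1/(1/169 + (7/30 - ((3*0)*(-1))²/180)) = 1/(1/169 + (7/30 - (0*(-1))²/180)) = 1/(1/169 + (7/30 - 1/180*0²)) = 1/(1/169 + (7/30 - 1/180*0)) = 1/(1/169 + (7/30 + 0)) = 1/(1/169 + 7/30) = 1/(1213/5070) = 5070/1213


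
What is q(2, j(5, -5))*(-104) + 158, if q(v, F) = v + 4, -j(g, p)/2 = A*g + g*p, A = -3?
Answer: -466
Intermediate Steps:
j(g, p) = 6*g - 2*g*p (j(g, p) = -2*(-3*g + g*p) = 6*g - 2*g*p)
q(v, F) = 4 + v
q(2, j(5, -5))*(-104) + 158 = (4 + 2)*(-104) + 158 = 6*(-104) + 158 = -624 + 158 = -466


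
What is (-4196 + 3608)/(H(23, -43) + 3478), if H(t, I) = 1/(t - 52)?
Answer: -17052/100861 ≈ -0.16906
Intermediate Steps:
H(t, I) = 1/(-52 + t)
(-4196 + 3608)/(H(23, -43) + 3478) = (-4196 + 3608)/(1/(-52 + 23) + 3478) = -588/(1/(-29) + 3478) = -588/(-1/29 + 3478) = -588/100861/29 = -588*29/100861 = -17052/100861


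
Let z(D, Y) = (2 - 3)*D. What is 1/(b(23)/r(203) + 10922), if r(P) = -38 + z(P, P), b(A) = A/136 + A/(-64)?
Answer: 262208/2863835983 ≈ 9.1558e-5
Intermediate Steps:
z(D, Y) = -D
b(A) = -9*A/1088 (b(A) = A*(1/136) + A*(-1/64) = A/136 - A/64 = -9*A/1088)
r(P) = -38 - P
1/(b(23)/r(203) + 10922) = 1/((-9/1088*23)/(-38 - 1*203) + 10922) = 1/(-207/(1088*(-38 - 203)) + 10922) = 1/(-207/1088/(-241) + 10922) = 1/(-207/1088*(-1/241) + 10922) = 1/(207/262208 + 10922) = 1/(2863835983/262208) = 262208/2863835983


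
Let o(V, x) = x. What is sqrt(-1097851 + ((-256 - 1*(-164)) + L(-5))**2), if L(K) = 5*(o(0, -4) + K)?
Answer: 9*I*sqrt(13322) ≈ 1038.8*I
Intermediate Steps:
L(K) = -20 + 5*K (L(K) = 5*(-4 + K) = -20 + 5*K)
sqrt(-1097851 + ((-256 - 1*(-164)) + L(-5))**2) = sqrt(-1097851 + ((-256 - 1*(-164)) + (-20 + 5*(-5)))**2) = sqrt(-1097851 + ((-256 + 164) + (-20 - 25))**2) = sqrt(-1097851 + (-92 - 45)**2) = sqrt(-1097851 + (-137)**2) = sqrt(-1097851 + 18769) = sqrt(-1079082) = 9*I*sqrt(13322)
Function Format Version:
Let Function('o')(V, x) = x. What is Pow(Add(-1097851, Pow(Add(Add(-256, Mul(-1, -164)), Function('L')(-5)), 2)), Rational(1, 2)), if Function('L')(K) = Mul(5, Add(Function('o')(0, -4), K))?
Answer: Mul(9, I, Pow(13322, Rational(1, 2))) ≈ Mul(1038.8, I)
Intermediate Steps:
Function('L')(K) = Add(-20, Mul(5, K)) (Function('L')(K) = Mul(5, Add(-4, K)) = Add(-20, Mul(5, K)))
Pow(Add(-1097851, Pow(Add(Add(-256, Mul(-1, -164)), Function('L')(-5)), 2)), Rational(1, 2)) = Pow(Add(-1097851, Pow(Add(Add(-256, Mul(-1, -164)), Add(-20, Mul(5, -5))), 2)), Rational(1, 2)) = Pow(Add(-1097851, Pow(Add(Add(-256, 164), Add(-20, -25)), 2)), Rational(1, 2)) = Pow(Add(-1097851, Pow(Add(-92, -45), 2)), Rational(1, 2)) = Pow(Add(-1097851, Pow(-137, 2)), Rational(1, 2)) = Pow(Add(-1097851, 18769), Rational(1, 2)) = Pow(-1079082, Rational(1, 2)) = Mul(9, I, Pow(13322, Rational(1, 2)))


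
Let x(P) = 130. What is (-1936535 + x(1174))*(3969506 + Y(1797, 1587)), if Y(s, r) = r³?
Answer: -7747437333520145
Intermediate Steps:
(-1936535 + x(1174))*(3969506 + Y(1797, 1587)) = (-1936535 + 130)*(3969506 + 1587³) = -1936405*(3969506 + 3996969003) = -1936405*4000938509 = -7747437333520145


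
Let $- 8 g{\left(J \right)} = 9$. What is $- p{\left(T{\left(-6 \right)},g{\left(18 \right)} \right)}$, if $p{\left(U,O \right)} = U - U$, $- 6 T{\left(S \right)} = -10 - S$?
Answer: $0$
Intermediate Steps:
$g{\left(J \right)} = - \frac{9}{8}$ ($g{\left(J \right)} = \left(- \frac{1}{8}\right) 9 = - \frac{9}{8}$)
$T{\left(S \right)} = \frac{5}{3} + \frac{S}{6}$ ($T{\left(S \right)} = - \frac{-10 - S}{6} = \frac{5}{3} + \frac{S}{6}$)
$p{\left(U,O \right)} = 0$
$- p{\left(T{\left(-6 \right)},g{\left(18 \right)} \right)} = \left(-1\right) 0 = 0$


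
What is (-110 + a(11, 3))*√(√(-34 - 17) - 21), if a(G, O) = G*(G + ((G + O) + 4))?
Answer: 209*√(-21 + I*√51) ≈ 160.61 + 971.13*I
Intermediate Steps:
a(G, O) = G*(4 + O + 2*G) (a(G, O) = G*(G + (4 + G + O)) = G*(4 + O + 2*G))
(-110 + a(11, 3))*√(√(-34 - 17) - 21) = (-110 + 11*(4 + 3 + 2*11))*√(√(-34 - 17) - 21) = (-110 + 11*(4 + 3 + 22))*√(√(-51) - 21) = (-110 + 11*29)*√(I*√51 - 21) = (-110 + 319)*√(-21 + I*√51) = 209*√(-21 + I*√51)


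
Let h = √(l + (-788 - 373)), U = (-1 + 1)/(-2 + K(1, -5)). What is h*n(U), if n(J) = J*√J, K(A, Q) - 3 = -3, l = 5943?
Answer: 0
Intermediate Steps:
K(A, Q) = 0 (K(A, Q) = 3 - 3 = 0)
U = 0 (U = (-1 + 1)/(-2 + 0) = 0/(-2) = 0*(-½) = 0)
n(J) = J^(3/2)
h = √4782 (h = √(5943 + (-788 - 373)) = √(5943 - 1161) = √4782 ≈ 69.152)
h*n(U) = √4782*0^(3/2) = √4782*0 = 0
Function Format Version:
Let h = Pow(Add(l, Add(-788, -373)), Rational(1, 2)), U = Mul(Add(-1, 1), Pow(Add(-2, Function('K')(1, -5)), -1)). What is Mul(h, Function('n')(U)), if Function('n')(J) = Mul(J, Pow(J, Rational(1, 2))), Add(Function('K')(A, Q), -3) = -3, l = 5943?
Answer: 0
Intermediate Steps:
Function('K')(A, Q) = 0 (Function('K')(A, Q) = Add(3, -3) = 0)
U = 0 (U = Mul(Add(-1, 1), Pow(Add(-2, 0), -1)) = Mul(0, Pow(-2, -1)) = Mul(0, Rational(-1, 2)) = 0)
Function('n')(J) = Pow(J, Rational(3, 2))
h = Pow(4782, Rational(1, 2)) (h = Pow(Add(5943, Add(-788, -373)), Rational(1, 2)) = Pow(Add(5943, -1161), Rational(1, 2)) = Pow(4782, Rational(1, 2)) ≈ 69.152)
Mul(h, Function('n')(U)) = Mul(Pow(4782, Rational(1, 2)), Pow(0, Rational(3, 2))) = Mul(Pow(4782, Rational(1, 2)), 0) = 0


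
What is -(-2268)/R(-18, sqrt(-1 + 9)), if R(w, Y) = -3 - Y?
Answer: -6804 + 4536*sqrt(2) ≈ -389.13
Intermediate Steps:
-(-2268)/R(-18, sqrt(-1 + 9)) = -(-2268)/(-3 - sqrt(-1 + 9)) = -(-2268)/(-3 - sqrt(8)) = -(-2268)/(-3 - 2*sqrt(2)) = 2268/(-3 - 2*sqrt(2))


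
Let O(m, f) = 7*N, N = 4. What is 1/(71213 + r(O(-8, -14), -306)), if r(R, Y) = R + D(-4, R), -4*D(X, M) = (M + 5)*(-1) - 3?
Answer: 1/71250 ≈ 1.4035e-5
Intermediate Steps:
D(X, M) = 2 + M/4 (D(X, M) = -((M + 5)*(-1) - 3)/4 = -((5 + M)*(-1) - 3)/4 = -((-5 - M) - 3)/4 = -(-8 - M)/4 = 2 + M/4)
O(m, f) = 28 (O(m, f) = 7*4 = 28)
r(R, Y) = 2 + 5*R/4 (r(R, Y) = R + (2 + R/4) = 2 + 5*R/4)
1/(71213 + r(O(-8, -14), -306)) = 1/(71213 + (2 + (5/4)*28)) = 1/(71213 + (2 + 35)) = 1/(71213 + 37) = 1/71250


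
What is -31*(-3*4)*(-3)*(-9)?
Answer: 10044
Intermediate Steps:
-31*(-3*4)*(-3)*(-9) = -(-372)*(-3)*(-9) = -31*36*(-9) = -1116*(-9) = 10044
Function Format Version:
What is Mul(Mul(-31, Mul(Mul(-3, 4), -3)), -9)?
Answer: 10044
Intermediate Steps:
Mul(Mul(-31, Mul(Mul(-3, 4), -3)), -9) = Mul(Mul(-31, Mul(-12, -3)), -9) = Mul(Mul(-31, 36), -9) = Mul(-1116, -9) = 10044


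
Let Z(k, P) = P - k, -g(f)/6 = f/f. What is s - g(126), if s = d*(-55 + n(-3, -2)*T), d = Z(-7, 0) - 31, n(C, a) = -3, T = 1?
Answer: 1398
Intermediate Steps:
g(f) = -6 (g(f) = -6*f/f = -6*1 = -6)
d = -24 (d = (0 - 1*(-7)) - 31 = (0 + 7) - 31 = 7 - 31 = -24)
s = 1392 (s = -24*(-55 - 3*1) = -24*(-55 - 3) = -24*(-58) = 1392)
s - g(126) = 1392 - 1*(-6) = 1392 + 6 = 1398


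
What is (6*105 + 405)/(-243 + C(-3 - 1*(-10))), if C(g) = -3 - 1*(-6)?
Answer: -69/16 ≈ -4.3125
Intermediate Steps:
C(g) = 3 (C(g) = -3 + 6 = 3)
(6*105 + 405)/(-243 + C(-3 - 1*(-10))) = (6*105 + 405)/(-243 + 3) = (630 + 405)/(-240) = 1035*(-1/240) = -69/16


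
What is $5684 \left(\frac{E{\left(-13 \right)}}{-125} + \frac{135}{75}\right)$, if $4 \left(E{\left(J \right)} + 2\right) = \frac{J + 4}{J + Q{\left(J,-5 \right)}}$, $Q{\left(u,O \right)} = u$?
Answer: $\frac{33534179}{3250} \approx 10318.0$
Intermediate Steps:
$E{\left(J \right)} = -2 + \frac{4 + J}{8 J}$ ($E{\left(J \right)} = -2 + \frac{\left(J + 4\right) \frac{1}{J + J}}{4} = -2 + \frac{\left(4 + J\right) \frac{1}{2 J}}{4} = -2 + \frac{\frac{1}{2} \frac{1}{J} \left(4 + J\right)}{4} = -2 + \frac{4 + J}{8 J}$)
$5684 \left(\frac{E{\left(-13 \right)}}{-125} + \frac{135}{75}\right) = 5684 \left(\frac{\frac{1}{8} \frac{1}{-13} \left(4 - -195\right)}{-125} + \frac{135}{75}\right) = 5684 \left(\frac{1}{8} \left(- \frac{1}{13}\right) \left(4 + 195\right) \left(- \frac{1}{125}\right) + 135 \cdot \frac{1}{75}\right) = 5684 \left(\frac{1}{8} \left(- \frac{1}{13}\right) 199 \left(- \frac{1}{125}\right) + \frac{9}{5}\right) = 5684 \left(\left(- \frac{199}{104}\right) \left(- \frac{1}{125}\right) + \frac{9}{5}\right) = 5684 \left(\frac{199}{13000} + \frac{9}{5}\right) = 5684 \cdot \frac{23599}{13000} = \frac{33534179}{3250}$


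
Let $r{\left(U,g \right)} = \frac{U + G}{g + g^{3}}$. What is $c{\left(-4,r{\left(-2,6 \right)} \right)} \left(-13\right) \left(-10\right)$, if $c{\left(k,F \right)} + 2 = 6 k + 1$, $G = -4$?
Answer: $-3250$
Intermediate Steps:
$r{\left(U,g \right)} = \frac{-4 + U}{g + g^{3}}$ ($r{\left(U,g \right)} = \frac{U - 4}{g + g^{3}} = \frac{-4 + U}{g + g^{3}}$)
$c{\left(k,F \right)} = -1 + 6 k$ ($c{\left(k,F \right)} = -2 + \left(6 k + 1\right) = -2 + \left(1 + 6 k\right) = -1 + 6 k$)
$c{\left(-4,r{\left(-2,6 \right)} \right)} \left(-13\right) \left(-10\right) = \left(-1 + 6 \left(-4\right)\right) \left(-13\right) \left(-10\right) = \left(-1 - 24\right) \left(-13\right) \left(-10\right) = \left(-25\right) \left(-13\right) \left(-10\right) = 325 \left(-10\right) = -3250$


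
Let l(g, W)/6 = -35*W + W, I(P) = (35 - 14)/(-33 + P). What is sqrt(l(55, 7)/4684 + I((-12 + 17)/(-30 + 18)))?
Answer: I*sqrt(205789021179)/469571 ≈ 0.96607*I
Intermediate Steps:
I(P) = 21/(-33 + P)
l(g, W) = -204*W (l(g, W) = 6*(-35*W + W) = 6*(-34*W) = -204*W)
sqrt(l(55, 7)/4684 + I((-12 + 17)/(-30 + 18))) = sqrt(-204*7/4684 + 21/(-33 + (-12 + 17)/(-30 + 18))) = sqrt(-1428*1/4684 + 21/(-33 + 5/(-12))) = sqrt(-357/1171 + 21/(-33 + 5*(-1/12))) = sqrt(-357/1171 + 21/(-33 - 5/12)) = sqrt(-357/1171 + 21/(-401/12)) = sqrt(-357/1171 + 21*(-12/401)) = sqrt(-357/1171 - 252/401) = sqrt(-438249/469571) = I*sqrt(205789021179)/469571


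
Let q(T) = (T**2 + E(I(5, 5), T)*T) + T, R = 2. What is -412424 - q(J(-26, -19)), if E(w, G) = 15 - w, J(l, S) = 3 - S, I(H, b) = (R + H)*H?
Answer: -412490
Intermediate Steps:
I(H, b) = H*(2 + H) (I(H, b) = (2 + H)*H = H*(2 + H))
q(T) = T**2 - 19*T (q(T) = (T**2 + (15 - 5*(2 + 5))*T) + T = (T**2 + (15 - 5*7)*T) + T = (T**2 + (15 - 1*35)*T) + T = (T**2 + (15 - 35)*T) + T = (T**2 - 20*T) + T = T**2 - 19*T)
-412424 - q(J(-26, -19)) = -412424 - (3 - 1*(-19))*(-19 + (3 - 1*(-19))) = -412424 - (3 + 19)*(-19 + (3 + 19)) = -412424 - 22*(-19 + 22) = -412424 - 22*3 = -412424 - 1*66 = -412424 - 66 = -412490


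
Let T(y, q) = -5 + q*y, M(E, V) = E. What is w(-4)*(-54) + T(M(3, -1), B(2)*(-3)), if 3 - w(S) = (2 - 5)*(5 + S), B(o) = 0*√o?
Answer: -329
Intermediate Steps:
B(o) = 0
w(S) = 18 + 3*S (w(S) = 3 - (2 - 5)*(5 + S) = 3 - (-3)*(5 + S) = 3 - (-15 - 3*S) = 3 + (15 + 3*S) = 18 + 3*S)
w(-4)*(-54) + T(M(3, -1), B(2)*(-3)) = (18 + 3*(-4))*(-54) + (-5 + (0*(-3))*3) = (18 - 12)*(-54) + (-5 + 0*3) = 6*(-54) + (-5 + 0) = -324 - 5 = -329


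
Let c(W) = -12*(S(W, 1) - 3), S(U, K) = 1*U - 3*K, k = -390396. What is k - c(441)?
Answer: -385176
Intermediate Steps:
S(U, K) = U - 3*K
c(W) = 72 - 12*W (c(W) = -12*((W - 3*1) - 3) = -12*((W - 3) - 3) = -12*((-3 + W) - 3) = -12*(-6 + W) = 72 - 12*W)
k - c(441) = -390396 - (72 - 12*441) = -390396 - (72 - 5292) = -390396 - 1*(-5220) = -390396 + 5220 = -385176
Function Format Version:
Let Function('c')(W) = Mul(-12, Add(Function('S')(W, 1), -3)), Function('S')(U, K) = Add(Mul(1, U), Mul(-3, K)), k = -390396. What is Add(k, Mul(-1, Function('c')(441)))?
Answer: -385176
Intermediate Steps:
Function('S')(U, K) = Add(U, Mul(-3, K))
Function('c')(W) = Add(72, Mul(-12, W)) (Function('c')(W) = Mul(-12, Add(Add(W, Mul(-3, 1)), -3)) = Mul(-12, Add(Add(W, -3), -3)) = Mul(-12, Add(Add(-3, W), -3)) = Mul(-12, Add(-6, W)) = Add(72, Mul(-12, W)))
Add(k, Mul(-1, Function('c')(441))) = Add(-390396, Mul(-1, Add(72, Mul(-12, 441)))) = Add(-390396, Mul(-1, Add(72, -5292))) = Add(-390396, Mul(-1, -5220)) = Add(-390396, 5220) = -385176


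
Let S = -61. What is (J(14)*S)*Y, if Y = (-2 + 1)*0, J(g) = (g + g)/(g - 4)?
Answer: 0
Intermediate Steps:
J(g) = 2*g/(-4 + g) (J(g) = (2*g)/(-4 + g) = 2*g/(-4 + g))
Y = 0 (Y = -1*0 = 0)
(J(14)*S)*Y = ((2*14/(-4 + 14))*(-61))*0 = ((2*14/10)*(-61))*0 = ((2*14*(⅒))*(-61))*0 = ((14/5)*(-61))*0 = -854/5*0 = 0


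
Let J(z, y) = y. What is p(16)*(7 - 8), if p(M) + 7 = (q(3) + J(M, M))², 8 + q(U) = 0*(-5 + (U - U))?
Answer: -57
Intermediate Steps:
q(U) = -8 (q(U) = -8 + 0*(-5 + (U - U)) = -8 + 0*(-5 + 0) = -8 + 0*(-5) = -8 + 0 = -8)
p(M) = -7 + (-8 + M)²
p(16)*(7 - 8) = (-7 + (-8 + 16)²)*(7 - 8) = (-7 + 8²)*(-1) = (-7 + 64)*(-1) = 57*(-1) = -57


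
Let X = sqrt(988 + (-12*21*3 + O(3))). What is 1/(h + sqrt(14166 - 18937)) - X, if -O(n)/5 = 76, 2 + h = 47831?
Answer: (-I - 95658*sqrt(37) - 2*I*sqrt(176527))/(sqrt(4771) - 47829*I) ≈ 2.0908e-5 - 12.166*I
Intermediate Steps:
h = 47829 (h = -2 + 47831 = 47829)
O(n) = -380 (O(n) = -5*76 = -380)
X = 2*I*sqrt(37) (X = sqrt(988 + (-12*21*3 - 380)) = sqrt(988 + (-252*3 - 380)) = sqrt(988 + (-756 - 380)) = sqrt(988 - 1136) = sqrt(-148) = 2*I*sqrt(37) ≈ 12.166*I)
1/(h + sqrt(14166 - 18937)) - X = 1/(47829 + sqrt(14166 - 18937)) - 2*I*sqrt(37) = 1/(47829 + sqrt(-4771)) - 2*I*sqrt(37) = 1/(47829 + I*sqrt(4771)) - 2*I*sqrt(37)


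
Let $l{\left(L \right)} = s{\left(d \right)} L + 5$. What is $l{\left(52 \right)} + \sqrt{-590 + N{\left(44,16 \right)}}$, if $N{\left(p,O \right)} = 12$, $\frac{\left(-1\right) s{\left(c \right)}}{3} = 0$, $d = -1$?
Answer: $5 + 17 i \sqrt{2} \approx 5.0 + 24.042 i$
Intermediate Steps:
$s{\left(c \right)} = 0$ ($s{\left(c \right)} = \left(-3\right) 0 = 0$)
$l{\left(L \right)} = 5$ ($l{\left(L \right)} = 0 L + 5 = 0 + 5 = 5$)
$l{\left(52 \right)} + \sqrt{-590 + N{\left(44,16 \right)}} = 5 + \sqrt{-590 + 12} = 5 + \sqrt{-578} = 5 + 17 i \sqrt{2}$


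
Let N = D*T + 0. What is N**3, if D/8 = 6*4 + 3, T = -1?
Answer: -10077696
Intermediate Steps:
D = 216 (D = 8*(6*4 + 3) = 8*(24 + 3) = 8*27 = 216)
N = -216 (N = 216*(-1) + 0 = -216 + 0 = -216)
N**3 = (-216)**3 = -10077696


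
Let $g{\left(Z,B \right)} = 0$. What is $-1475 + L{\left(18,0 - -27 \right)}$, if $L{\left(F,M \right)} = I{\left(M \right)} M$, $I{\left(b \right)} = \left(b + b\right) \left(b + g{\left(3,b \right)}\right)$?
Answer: $37891$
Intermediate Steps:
$I{\left(b \right)} = 2 b^{2}$ ($I{\left(b \right)} = \left(b + b\right) \left(b + 0\right) = 2 b b = 2 b^{2}$)
$L{\left(F,M \right)} = 2 M^{3}$ ($L{\left(F,M \right)} = 2 M^{2} M = 2 M^{3}$)
$-1475 + L{\left(18,0 - -27 \right)} = -1475 + 2 \left(0 - -27\right)^{3} = -1475 + 2 \left(0 + 27\right)^{3} = -1475 + 2 \cdot 27^{3} = -1475 + 2 \cdot 19683 = -1475 + 39366 = 37891$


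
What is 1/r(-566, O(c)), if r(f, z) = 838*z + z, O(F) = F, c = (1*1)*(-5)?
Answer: -1/4195 ≈ -0.00023838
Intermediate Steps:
c = -5 (c = 1*(-5) = -5)
r(f, z) = 839*z
1/r(-566, O(c)) = 1/(839*(-5)) = 1/(-4195) = -1/4195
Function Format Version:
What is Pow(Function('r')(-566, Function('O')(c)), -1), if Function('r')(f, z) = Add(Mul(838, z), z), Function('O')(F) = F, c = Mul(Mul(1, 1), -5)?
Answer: Rational(-1, 4195) ≈ -0.00023838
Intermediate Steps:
c = -5 (c = Mul(1, -5) = -5)
Function('r')(f, z) = Mul(839, z)
Pow(Function('r')(-566, Function('O')(c)), -1) = Pow(Mul(839, -5), -1) = Pow(-4195, -1) = Rational(-1, 4195)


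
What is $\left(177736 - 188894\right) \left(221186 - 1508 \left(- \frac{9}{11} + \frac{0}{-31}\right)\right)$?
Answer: $- \frac{27299363644}{11} \approx -2.4818 \cdot 10^{9}$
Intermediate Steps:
$\left(177736 - 188894\right) \left(221186 - 1508 \left(- \frac{9}{11} + \frac{0}{-31}\right)\right) = - 11158 \left(221186 - 1508 \left(\left(-9\right) \frac{1}{11} + 0 \left(- \frac{1}{31}\right)\right)\right) = - 11158 \left(221186 - 1508 \left(- \frac{9}{11} + 0\right)\right) = - 11158 \left(221186 - - \frac{13572}{11}\right) = - 11158 \left(221186 + \frac{13572}{11}\right) = \left(-11158\right) \frac{2446618}{11} = - \frac{27299363644}{11}$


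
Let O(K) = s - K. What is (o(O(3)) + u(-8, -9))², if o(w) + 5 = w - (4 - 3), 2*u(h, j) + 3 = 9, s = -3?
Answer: 81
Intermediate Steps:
u(h, j) = 3 (u(h, j) = -3/2 + (½)*9 = -3/2 + 9/2 = 3)
O(K) = -3 - K
o(w) = -6 + w (o(w) = -5 + (w - (4 - 3)) = -5 + (w - 1*1) = -5 + (w - 1) = -5 + (-1 + w) = -6 + w)
(o(O(3)) + u(-8, -9))² = ((-6 + (-3 - 1*3)) + 3)² = ((-6 + (-3 - 3)) + 3)² = ((-6 - 6) + 3)² = (-12 + 3)² = (-9)² = 81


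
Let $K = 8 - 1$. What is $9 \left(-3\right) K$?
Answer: $-189$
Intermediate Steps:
$K = 7$
$9 \left(-3\right) K = 9 \left(-3\right) 7 = \left(-27\right) 7 = -189$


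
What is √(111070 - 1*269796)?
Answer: I*√158726 ≈ 398.4*I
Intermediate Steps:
√(111070 - 1*269796) = √(111070 - 269796) = √(-158726) = I*√158726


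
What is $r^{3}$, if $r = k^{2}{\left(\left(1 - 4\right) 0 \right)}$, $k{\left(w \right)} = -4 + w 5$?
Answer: $4096$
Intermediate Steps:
$k{\left(w \right)} = -4 + 5 w$
$r = 16$ ($r = \left(-4 + 5 \left(1 - 4\right) 0\right)^{2} = \left(-4 + 5 \left(\left(-3\right) 0\right)\right)^{2} = \left(-4 + 5 \cdot 0\right)^{2} = \left(-4 + 0\right)^{2} = \left(-4\right)^{2} = 16$)
$r^{3} = 16^{3} = 4096$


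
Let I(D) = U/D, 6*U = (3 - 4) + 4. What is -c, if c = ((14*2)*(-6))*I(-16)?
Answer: -21/4 ≈ -5.2500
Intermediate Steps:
U = ½ (U = ((3 - 4) + 4)/6 = (-1 + 4)/6 = (⅙)*3 = ½ ≈ 0.50000)
I(D) = 1/(2*D)
c = 21/4 (c = ((14*2)*(-6))*((½)/(-16)) = (28*(-6))*((½)*(-1/16)) = -168*(-1/32) = 21/4 ≈ 5.2500)
-c = -1*21/4 = -21/4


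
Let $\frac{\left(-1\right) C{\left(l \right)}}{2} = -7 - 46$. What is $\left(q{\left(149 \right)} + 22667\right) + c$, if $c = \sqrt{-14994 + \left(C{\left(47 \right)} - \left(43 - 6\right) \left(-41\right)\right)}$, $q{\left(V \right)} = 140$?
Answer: $22807 + i \sqrt{13371} \approx 22807.0 + 115.63 i$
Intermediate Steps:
$C{\left(l \right)} = 106$ ($C{\left(l \right)} = - 2 \left(-7 - 46\right) = \left(-2\right) \left(-53\right) = 106$)
$c = i \sqrt{13371}$ ($c = \sqrt{-14994 - \left(-106 + \left(43 - 6\right) \left(-41\right)\right)} = \sqrt{-14994 - \left(-106 + 37 \left(-41\right)\right)} = \sqrt{-14994 + \left(106 - -1517\right)} = \sqrt{-14994 + \left(106 + 1517\right)} = \sqrt{-14994 + 1623} = \sqrt{-13371} = i \sqrt{13371} \approx 115.63 i$)
$\left(q{\left(149 \right)} + 22667\right) + c = \left(140 + 22667\right) + i \sqrt{13371} = 22807 + i \sqrt{13371}$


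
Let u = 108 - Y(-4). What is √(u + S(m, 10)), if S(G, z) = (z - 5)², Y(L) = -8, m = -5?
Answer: √141 ≈ 11.874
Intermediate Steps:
u = 116 (u = 108 - 1*(-8) = 108 + 8 = 116)
S(G, z) = (-5 + z)²
√(u + S(m, 10)) = √(116 + (-5 + 10)²) = √(116 + 5²) = √(116 + 25) = √141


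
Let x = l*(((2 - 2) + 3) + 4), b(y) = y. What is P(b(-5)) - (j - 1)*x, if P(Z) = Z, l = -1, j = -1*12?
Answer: -96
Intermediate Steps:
j = -12
x = -7 (x = -(((2 - 2) + 3) + 4) = -((0 + 3) + 4) = -(3 + 4) = -1*7 = -7)
P(b(-5)) - (j - 1)*x = -5 - (-12 - 1)*(-7) = -5 - (-13)*(-7) = -5 - 1*91 = -5 - 91 = -96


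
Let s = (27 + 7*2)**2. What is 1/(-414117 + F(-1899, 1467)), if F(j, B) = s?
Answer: -1/412436 ≈ -2.4246e-6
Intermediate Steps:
s = 1681 (s = (27 + 14)**2 = 41**2 = 1681)
F(j, B) = 1681
1/(-414117 + F(-1899, 1467)) = 1/(-414117 + 1681) = 1/(-412436) = -1/412436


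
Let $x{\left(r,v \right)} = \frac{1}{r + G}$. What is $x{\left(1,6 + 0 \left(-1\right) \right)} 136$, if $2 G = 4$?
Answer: $\frac{136}{3} \approx 45.333$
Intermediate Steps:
$G = 2$ ($G = \frac{1}{2} \cdot 4 = 2$)
$x{\left(r,v \right)} = \frac{1}{2 + r}$ ($x{\left(r,v \right)} = \frac{1}{r + 2} = \frac{1}{2 + r}$)
$x{\left(1,6 + 0 \left(-1\right) \right)} 136 = \frac{1}{2 + 1} \cdot 136 = \frac{1}{3} \cdot 136 = \frac{136}{3}$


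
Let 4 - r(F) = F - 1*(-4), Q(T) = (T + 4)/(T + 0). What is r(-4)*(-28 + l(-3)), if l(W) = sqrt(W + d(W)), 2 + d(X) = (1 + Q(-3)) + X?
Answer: -112 + 4*I*sqrt(66)/3 ≈ -112.0 + 10.832*I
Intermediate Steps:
Q(T) = (4 + T)/T
d(X) = -4/3 + X (d(X) = -2 + ((1 + (4 - 3)/(-3)) + X) = -2 + ((1 - 1/3*1) + X) = -2 + ((1 - 1/3) + X) = -2 + (2/3 + X) = -4/3 + X)
l(W) = sqrt(-4/3 + 2*W) (l(W) = sqrt(W + (-4/3 + W)) = sqrt(-4/3 + 2*W))
r(F) = -F (r(F) = 4 - (F - 1*(-4)) = 4 - (F + 4) = 4 - (4 + F) = 4 + (-4 - F) = -F)
r(-4)*(-28 + l(-3)) = (-1*(-4))*(-28 + sqrt(-12 + 18*(-3))/3) = 4*(-28 + sqrt(-12 - 54)/3) = 4*(-28 + sqrt(-66)/3) = 4*(-28 + (I*sqrt(66))/3) = 4*(-28 + I*sqrt(66)/3) = -112 + 4*I*sqrt(66)/3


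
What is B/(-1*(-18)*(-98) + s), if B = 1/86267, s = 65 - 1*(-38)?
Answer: -1/143289487 ≈ -6.9789e-9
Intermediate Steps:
s = 103 (s = 65 + 38 = 103)
B = 1/86267 ≈ 1.1592e-5
B/(-1*(-18)*(-98) + s) = 1/(86267*(-1*(-18)*(-98) + 103)) = 1/(86267*(18*(-98) + 103)) = 1/(86267*(-1764 + 103)) = (1/86267)/(-1661) = (1/86267)*(-1/1661) = -1/143289487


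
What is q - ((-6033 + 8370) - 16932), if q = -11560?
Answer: 3035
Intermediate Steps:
q - ((-6033 + 8370) - 16932) = -11560 - ((-6033 + 8370) - 16932) = -11560 - (2337 - 16932) = -11560 - 1*(-14595) = -11560 + 14595 = 3035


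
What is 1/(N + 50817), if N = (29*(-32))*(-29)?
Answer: 1/77729 ≈ 1.2865e-5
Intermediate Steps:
N = 26912 (N = -928*(-29) = 26912)
1/(N + 50817) = 1/(26912 + 50817) = 1/77729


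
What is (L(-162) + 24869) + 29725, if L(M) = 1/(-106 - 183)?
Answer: 15777665/289 ≈ 54594.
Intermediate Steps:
L(M) = -1/289 (L(M) = 1/(-289) = -1/289)
(L(-162) + 24869) + 29725 = (-1/289 + 24869) + 29725 = 7187140/289 + 29725 = 15777665/289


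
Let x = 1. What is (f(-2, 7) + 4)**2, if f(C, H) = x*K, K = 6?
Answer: 100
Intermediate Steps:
f(C, H) = 6 (f(C, H) = 1*6 = 6)
(f(-2, 7) + 4)**2 = (6 + 4)**2 = 10**2 = 100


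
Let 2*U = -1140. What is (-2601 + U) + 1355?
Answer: -1816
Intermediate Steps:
U = -570 (U = (1/2)*(-1140) = -570)
(-2601 + U) + 1355 = (-2601 - 570) + 1355 = -3171 + 1355 = -1816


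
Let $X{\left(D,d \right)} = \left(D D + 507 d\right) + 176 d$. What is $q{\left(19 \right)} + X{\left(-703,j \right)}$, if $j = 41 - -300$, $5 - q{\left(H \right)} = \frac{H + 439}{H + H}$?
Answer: $\frac{13814994}{19} \approx 7.2711 \cdot 10^{5}$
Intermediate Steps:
$q{\left(H \right)} = 5 - \frac{439 + H}{2 H}$ ($q{\left(H \right)} = 5 - \frac{H + 439}{H + H} = 5 - \frac{439 + H}{2 H}$)
$j = 341$ ($j = 41 + 300 = 341$)
$X{\left(D,d \right)} = D^{2} + 683 d$ ($X{\left(D,d \right)} = \left(D^{2} + 507 d\right) + 176 d = D^{2} + 683 d$)
$q{\left(19 \right)} + X{\left(-703,j \right)} = \frac{-439 + 9 \cdot 19}{2 \cdot 19} + \left(\left(-703\right)^{2} + 683 \cdot 341\right) = \frac{1}{2} \cdot \frac{1}{19} \left(-439 + 171\right) + \left(494209 + 232903\right) = \frac{1}{2} \cdot \frac{1}{19} \left(-268\right) + 727112 = - \frac{134}{19} + 727112 = \frac{13814994}{19}$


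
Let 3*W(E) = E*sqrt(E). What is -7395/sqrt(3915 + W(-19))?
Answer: -7395*sqrt(3)/sqrt(11745 - 19*I*sqrt(19)) ≈ -118.19 - 0.41668*I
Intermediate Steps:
W(E) = E**(3/2)/3 (W(E) = (E*sqrt(E))/3 = E**(3/2)/3)
-7395/sqrt(3915 + W(-19)) = -7395/sqrt(3915 + (-19)**(3/2)/3) = -7395/sqrt(3915 + (-19*I*sqrt(19))/3) = -7395/sqrt(3915 - 19*I*sqrt(19)/3)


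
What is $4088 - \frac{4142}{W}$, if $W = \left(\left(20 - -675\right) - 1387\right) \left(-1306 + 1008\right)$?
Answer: $\frac{421503433}{103108} \approx 4088.0$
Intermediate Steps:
$W = 206216$ ($W = \left(\left(20 + 675\right) - 1387\right) \left(-298\right) = \left(695 - 1387\right) \left(-298\right) = \left(-692\right) \left(-298\right) = 206216$)
$4088 - \frac{4142}{W} = 4088 - \frac{4142}{206216} = 4088 - 4142 \cdot \frac{1}{206216} = 4088 - \frac{2071}{103108} = \frac{421503433}{103108}$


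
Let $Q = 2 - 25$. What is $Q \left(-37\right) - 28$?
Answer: $823$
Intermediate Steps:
$Q = -23$ ($Q = 2 - 25 = -23$)
$Q \left(-37\right) - 28 = \left(-23\right) \left(-37\right) - 28 = 851 - 28 = 823$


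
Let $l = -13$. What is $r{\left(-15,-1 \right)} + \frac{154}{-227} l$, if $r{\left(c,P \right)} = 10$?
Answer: $\frac{4272}{227} \approx 18.819$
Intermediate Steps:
$r{\left(-15,-1 \right)} + \frac{154}{-227} l = 10 + \frac{154}{-227} \left(-13\right) = 10 + 154 \left(- \frac{1}{227}\right) \left(-13\right) = 10 - - \frac{2002}{227} = 10 + \frac{2002}{227} = \frac{4272}{227}$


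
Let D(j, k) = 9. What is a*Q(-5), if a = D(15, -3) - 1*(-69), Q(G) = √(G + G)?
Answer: 78*I*√10 ≈ 246.66*I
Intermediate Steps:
Q(G) = √2*√G (Q(G) = √(2*G) = √2*√G)
a = 78 (a = 9 - 1*(-69) = 9 + 69 = 78)
a*Q(-5) = 78*(√2*√(-5)) = 78*(√2*(I*√5)) = 78*(I*√10) = 78*I*√10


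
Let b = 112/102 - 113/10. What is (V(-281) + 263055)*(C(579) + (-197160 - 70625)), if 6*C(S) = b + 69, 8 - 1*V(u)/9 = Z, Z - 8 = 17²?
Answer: -35568992233217/510 ≈ -6.9743e+10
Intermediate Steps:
Z = 297 (Z = 8 + 17² = 8 + 289 = 297)
b = -5203/510 (b = 112*(1/102) - 113*⅒ = 56/51 - 113/10 = -5203/510 ≈ -10.202)
V(u) = -2601 (V(u) = 72 - 9*297 = 72 - 2673 = -2601)
C(S) = 29987/3060 (C(S) = (-5203/510 + 69)/6 = (⅙)*(29987/510) = 29987/3060)
(V(-281) + 263055)*(C(579) + (-197160 - 70625)) = (-2601 + 263055)*(29987/3060 + (-197160 - 70625)) = 260454*(29987/3060 - 267785) = 260454*(-819392113/3060) = -35568992233217/510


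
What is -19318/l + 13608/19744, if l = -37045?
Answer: 110690369/91427060 ≈ 1.2107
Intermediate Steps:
-19318/l + 13608/19744 = -19318/(-37045) + 13608/19744 = -19318*(-1/37045) + 13608*(1/19744) = 19318/37045 + 1701/2468 = 110690369/91427060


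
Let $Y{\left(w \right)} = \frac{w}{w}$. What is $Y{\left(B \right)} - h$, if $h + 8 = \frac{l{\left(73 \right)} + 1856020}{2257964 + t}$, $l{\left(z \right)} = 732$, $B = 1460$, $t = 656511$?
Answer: $\frac{24373523}{2914475} \approx 8.3629$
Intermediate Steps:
$Y{\left(w \right)} = 1$
$h = - \frac{21459048}{2914475}$ ($h = -8 + \frac{732 + 1856020}{2257964 + 656511} = -8 + \frac{1856752}{2914475} = - \frac{21459048}{2914475} \approx -7.3629$)
$Y{\left(B \right)} - h = 1 - - \frac{21459048}{2914475} = 1 + \frac{21459048}{2914475} = \frac{24373523}{2914475}$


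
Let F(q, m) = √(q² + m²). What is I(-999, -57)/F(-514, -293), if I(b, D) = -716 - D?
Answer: -659*√350045/350045 ≈ -1.1138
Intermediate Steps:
F(q, m) = √(m² + q²)
I(-999, -57)/F(-514, -293) = (-716 - 1*(-57))/(√((-293)² + (-514)²)) = (-716 + 57)/(√(85849 + 264196)) = -659*√350045/350045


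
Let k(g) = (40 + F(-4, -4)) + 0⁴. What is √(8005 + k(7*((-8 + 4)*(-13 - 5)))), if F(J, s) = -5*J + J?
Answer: √8061 ≈ 89.783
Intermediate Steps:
F(J, s) = -4*J
k(g) = 56 (k(g) = (40 - 4*(-4)) + 0⁴ = (40 + 16) + 0 = 56 + 0 = 56)
√(8005 + k(7*((-8 + 4)*(-13 - 5)))) = √(8005 + 56) = √8061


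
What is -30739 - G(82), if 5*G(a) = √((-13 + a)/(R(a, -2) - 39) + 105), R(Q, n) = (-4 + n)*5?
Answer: -30739 - 2*√26/5 ≈ -30741.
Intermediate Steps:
R(Q, n) = -20 + 5*n
G(a) = √(7258/69 - a/69)/5 (G(a) = √((-13 + a)/((-20 + 5*(-2)) - 39) + 105)/5 = √((-13 + a)/((-20 - 10) - 39) + 105)/5 = √((-13 + a)/(-30 - 39) + 105)/5 = √((-13 + a)/(-69) + 105)/5 = √((-13 + a)*(-1/69) + 105)/5 = √((13/69 - a/69) + 105)/5 = √(7258/69 - a/69)/5)
-30739 - G(82) = -30739 - √(500802 - 69*82)/345 = -30739 - √(500802 - 5658)/345 = -30739 - √495144/345 = -30739 - 138*√26/345 = -30739 - 2*√26/5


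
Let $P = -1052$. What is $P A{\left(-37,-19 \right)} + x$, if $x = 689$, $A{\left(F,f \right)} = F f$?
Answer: $-738867$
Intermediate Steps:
$P A{\left(-37,-19 \right)} + x = - 1052 \left(\left(-37\right) \left(-19\right)\right) + 689 = \left(-1052\right) 703 + 689 = -739556 + 689 = -738867$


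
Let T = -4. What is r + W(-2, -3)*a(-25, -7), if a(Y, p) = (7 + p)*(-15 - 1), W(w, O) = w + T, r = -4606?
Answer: -4606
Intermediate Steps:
W(w, O) = -4 + w (W(w, O) = w - 4 = -4 + w)
a(Y, p) = -112 - 16*p (a(Y, p) = (7 + p)*(-16) = -112 - 16*p)
r + W(-2, -3)*a(-25, -7) = -4606 + (-4 - 2)*(-112 - 16*(-7)) = -4606 - 6*(-112 + 112) = -4606 - 6*0 = -4606 + 0 = -4606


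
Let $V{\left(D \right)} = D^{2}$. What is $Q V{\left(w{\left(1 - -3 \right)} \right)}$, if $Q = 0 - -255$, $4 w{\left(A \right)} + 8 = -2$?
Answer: $\frac{6375}{4} \approx 1593.8$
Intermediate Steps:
$w{\left(A \right)} = - \frac{5}{2}$ ($w{\left(A \right)} = -2 + \frac{1}{4} \left(-2\right) = -2 - \frac{1}{2} = - \frac{5}{2}$)
$Q = 255$ ($Q = 0 + 255 = 255$)
$Q V{\left(w{\left(1 - -3 \right)} \right)} = 255 \left(- \frac{5}{2}\right)^{2} = 255 \cdot \frac{25}{4} = \frac{6375}{4}$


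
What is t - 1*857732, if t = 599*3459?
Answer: 1214209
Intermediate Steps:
t = 2071941
t - 1*857732 = 2071941 - 1*857732 = 2071941 - 857732 = 1214209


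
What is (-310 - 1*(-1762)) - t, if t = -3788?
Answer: 5240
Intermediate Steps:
(-310 - 1*(-1762)) - t = (-310 - 1*(-1762)) - 1*(-3788) = (-310 + 1762) + 3788 = 1452 + 3788 = 5240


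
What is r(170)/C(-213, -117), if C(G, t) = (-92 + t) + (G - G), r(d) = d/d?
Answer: -1/209 ≈ -0.0047847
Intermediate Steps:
r(d) = 1
C(G, t) = -92 + t (C(G, t) = (-92 + t) + 0 = -92 + t)
r(170)/C(-213, -117) = 1/(-92 - 117) = 1/(-209) = 1*(-1/209) = -1/209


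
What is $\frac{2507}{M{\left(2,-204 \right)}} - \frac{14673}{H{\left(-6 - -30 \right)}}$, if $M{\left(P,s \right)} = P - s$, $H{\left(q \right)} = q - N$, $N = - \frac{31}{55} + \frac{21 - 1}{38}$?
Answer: $- \frac{1031894459}{1724838} \approx -598.26$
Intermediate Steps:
$N = - \frac{39}{1045}$ ($N = \left(-31\right) \frac{1}{55} + \left(21 - 1\right) \frac{1}{38} = - \frac{31}{55} + 20 \cdot \frac{1}{38} = - \frac{31}{55} + \frac{10}{19} = - \frac{39}{1045} \approx -0.037321$)
$H{\left(q \right)} = \frac{39}{1045} + q$ ($H{\left(q \right)} = q - - \frac{39}{1045} = q + \frac{39}{1045} = \frac{39}{1045} + q$)
$\frac{2507}{M{\left(2,-204 \right)}} - \frac{14673}{H{\left(-6 - -30 \right)}} = \frac{2507}{2 - -204} - \frac{14673}{\frac{39}{1045} - -24} = \frac{2507}{2 + 204} - \frac{14673}{\frac{39}{1045} + \left(-6 + 30\right)} = \frac{2507}{206} - \frac{14673}{\frac{39}{1045} + 24} = 2507 \cdot \frac{1}{206} - \frac{14673}{\frac{25119}{1045}} = \frac{2507}{206} - \frac{5111095}{8373} = - \frac{1031894459}{1724838}$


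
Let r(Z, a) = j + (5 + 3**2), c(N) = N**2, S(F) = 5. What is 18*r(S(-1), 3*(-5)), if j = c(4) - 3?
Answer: 486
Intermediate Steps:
j = 13 (j = 4**2 - 3 = 16 - 3 = 13)
r(Z, a) = 27 (r(Z, a) = 13 + (5 + 3**2) = 13 + (5 + 9) = 13 + 14 = 27)
18*r(S(-1), 3*(-5)) = 18*27 = 486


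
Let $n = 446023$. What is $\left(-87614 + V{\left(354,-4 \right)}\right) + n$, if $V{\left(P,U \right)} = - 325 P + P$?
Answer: $243713$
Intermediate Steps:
$V{\left(P,U \right)} = - 324 P$
$\left(-87614 + V{\left(354,-4 \right)}\right) + n = \left(-87614 - 114696\right) + 446023 = -202310 + 446023 = 243713$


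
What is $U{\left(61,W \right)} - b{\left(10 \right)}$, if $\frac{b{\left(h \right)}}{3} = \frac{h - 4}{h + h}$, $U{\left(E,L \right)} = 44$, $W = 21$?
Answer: $\frac{431}{10} \approx 43.1$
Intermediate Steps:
$b{\left(h \right)} = \frac{3 \left(-4 + h\right)}{2 h}$ ($b{\left(h \right)} = 3 \frac{h - 4}{h + h} = 3 \frac{-4 + h}{2 h} = \frac{3 \left(-4 + h\right)}{2 h}$)
$U{\left(61,W \right)} - b{\left(10 \right)} = 44 - \left(\frac{3}{2} - \frac{6}{10}\right) = 44 - \left(\frac{3}{2} - \frac{3}{5}\right) = 44 - \frac{9}{10} = \frac{431}{10}$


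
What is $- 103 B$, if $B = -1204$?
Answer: $124012$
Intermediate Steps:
$- 103 B = \left(-103\right) \left(-1204\right) = 124012$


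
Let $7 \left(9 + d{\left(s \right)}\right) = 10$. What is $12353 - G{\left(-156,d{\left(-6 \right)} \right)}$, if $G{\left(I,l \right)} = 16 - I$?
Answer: $12181$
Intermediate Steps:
$d{\left(s \right)} = - \frac{53}{7}$ ($d{\left(s \right)} = -9 + \frac{1}{7} \cdot 10 = -9 + \frac{10}{7} = - \frac{53}{7}$)
$12353 - G{\left(-156,d{\left(-6 \right)} \right)} = 12353 - \left(16 - -156\right) = 12353 - \left(16 + 156\right) = 12353 - 172 = 12181$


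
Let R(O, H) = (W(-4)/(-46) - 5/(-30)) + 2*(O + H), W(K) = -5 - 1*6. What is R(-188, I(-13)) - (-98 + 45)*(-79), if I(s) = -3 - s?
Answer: -313439/69 ≈ -4542.6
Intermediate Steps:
W(K) = -11 (W(K) = -5 - 6 = -11)
R(O, H) = 28/69 + 2*H + 2*O (R(O, H) = (-11/(-46) - 5/(-30)) + 2*(O + H) = (-11*(-1/46) - 5*(-1/30)) + 2*(H + O) = (11/46 + ⅙) + (2*H + 2*O) = 28/69 + (2*H + 2*O) = 28/69 + 2*H + 2*O)
R(-188, I(-13)) - (-98 + 45)*(-79) = (28/69 + 2*(-3 - 1*(-13)) + 2*(-188)) - (-98 + 45)*(-79) = (28/69 + 2*(-3 + 13) - 376) - (-53)*(-79) = (28/69 + 2*10 - 376) - 1*4187 = (28/69 + 20 - 376) - 4187 = -24536/69 - 4187 = -313439/69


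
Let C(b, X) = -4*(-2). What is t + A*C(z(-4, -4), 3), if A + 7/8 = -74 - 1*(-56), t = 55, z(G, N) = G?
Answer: -96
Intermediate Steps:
C(b, X) = 8
A = -151/8 (A = -7/8 + (-74 - 1*(-56)) = -7/8 + (-74 + 56) = -7/8 - 18 = -151/8 ≈ -18.875)
t + A*C(z(-4, -4), 3) = 55 - 151/8*8 = 55 - 151 = -96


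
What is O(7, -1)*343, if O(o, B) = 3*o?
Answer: 7203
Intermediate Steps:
O(7, -1)*343 = (3*7)*343 = 21*343 = 7203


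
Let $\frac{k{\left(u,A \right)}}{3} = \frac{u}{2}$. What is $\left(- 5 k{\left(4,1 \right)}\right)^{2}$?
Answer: $900$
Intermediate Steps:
$k{\left(u,A \right)} = \frac{3 u}{2}$ ($k{\left(u,A \right)} = 3 \frac{u}{2} = \frac{3 u}{2}$)
$\left(- 5 k{\left(4,1 \right)}\right)^{2} = \left(- 5 \cdot \frac{3}{2} \cdot 4\right)^{2} = \left(\left(-5\right) 6\right)^{2} = \left(-30\right)^{2} = 900$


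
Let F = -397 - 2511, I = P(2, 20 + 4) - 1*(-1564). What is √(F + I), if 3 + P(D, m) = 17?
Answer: I*√1330 ≈ 36.469*I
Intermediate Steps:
P(D, m) = 14 (P(D, m) = -3 + 17 = 14)
I = 1578 (I = 14 - 1*(-1564) = 14 + 1564 = 1578)
F = -2908
√(F + I) = √(-2908 + 1578) = √(-1330) = I*√1330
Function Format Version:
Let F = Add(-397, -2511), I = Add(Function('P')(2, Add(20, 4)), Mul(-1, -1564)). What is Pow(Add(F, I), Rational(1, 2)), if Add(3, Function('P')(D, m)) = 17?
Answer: Mul(I, Pow(1330, Rational(1, 2))) ≈ Mul(36.469, I)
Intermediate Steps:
Function('P')(D, m) = 14 (Function('P')(D, m) = Add(-3, 17) = 14)
I = 1578 (I = Add(14, Mul(-1, -1564)) = Add(14, 1564) = 1578)
F = -2908
Pow(Add(F, I), Rational(1, 2)) = Pow(Add(-2908, 1578), Rational(1, 2)) = Pow(-1330, Rational(1, 2)) = Mul(I, Pow(1330, Rational(1, 2)))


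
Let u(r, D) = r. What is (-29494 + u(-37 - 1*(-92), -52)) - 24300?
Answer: -53739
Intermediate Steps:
(-29494 + u(-37 - 1*(-92), -52)) - 24300 = (-29494 + (-37 - 1*(-92))) - 24300 = (-29494 + (-37 + 92)) - 24300 = (-29494 + 55) - 24300 = -29439 - 24300 = -53739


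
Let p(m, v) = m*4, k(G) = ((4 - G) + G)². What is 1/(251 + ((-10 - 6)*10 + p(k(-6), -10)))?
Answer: 1/155 ≈ 0.0064516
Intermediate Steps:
k(G) = 16 (k(G) = 4² = 16)
p(m, v) = 4*m
1/(251 + ((-10 - 6)*10 + p(k(-6), -10))) = 1/(251 + ((-10 - 6)*10 + 4*16)) = 1/(251 + (-16*10 + 64)) = 1/(251 + (-160 + 64)) = 1/(251 - 96) = 1/155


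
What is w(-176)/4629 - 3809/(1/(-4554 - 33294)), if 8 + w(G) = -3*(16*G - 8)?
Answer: 667330683592/4629 ≈ 1.4416e+8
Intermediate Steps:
w(G) = 16 - 48*G (w(G) = -8 - 3*(16*G - 8) = -8 - 3*(-8 + 16*G) = -8 + (24 - 48*G) = 16 - 48*G)
w(-176)/4629 - 3809/(1/(-4554 - 33294)) = (16 - 48*(-176))/4629 - 3809/(1/(-4554 - 33294)) = (16 + 8448)*(1/4629) - 3809/(1/(-37848)) = 8464*(1/4629) - 3809/(-1/37848) = 8464/4629 - 3809*(-37848) = 8464/4629 + 144163032 = 667330683592/4629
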